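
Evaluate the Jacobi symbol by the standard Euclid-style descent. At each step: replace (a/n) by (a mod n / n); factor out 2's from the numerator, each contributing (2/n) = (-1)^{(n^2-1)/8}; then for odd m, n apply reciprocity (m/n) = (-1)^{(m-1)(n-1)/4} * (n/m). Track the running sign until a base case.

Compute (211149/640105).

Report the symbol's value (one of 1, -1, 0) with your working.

-1

reciprocity: (211149/640105) = +1·(640105/211149) since 211149 mod 4 = 1, 640105 mod 4 = 1; sign now +1
(640105/211149) = (6658/211149)   [reduce mod 211149]
6658 = 2^1·3329; (2/211149) = -1 since 211149 mod 8 = 5, so (6658/211149) = (-1)^1·(3329/211149); sign now -1
reciprocity: (3329/211149) = +1·(211149/3329) since 3329 mod 4 = 1, 211149 mod 4 = 1; sign now -1
(211149/3329) = (1422/3329)   [reduce mod 3329]
1422 = 2^1·711; (2/3329) = +1 since 3329 mod 8 = 1, so (1422/3329) = (+1)^1·(711/3329); sign now -1
reciprocity: (711/3329) = +1·(3329/711) since 711 mod 4 = 3, 3329 mod 4 = 1; sign now -1
(3329/711) = (485/711)   [reduce mod 711]
reciprocity: (485/711) = +1·(711/485) since 485 mod 4 = 1, 711 mod 4 = 3; sign now -1
(711/485) = (226/485)   [reduce mod 485]
226 = 2^1·113; (2/485) = -1 since 485 mod 8 = 5, so (226/485) = (-1)^1·(113/485); sign now +1
reciprocity: (113/485) = +1·(485/113) since 113 mod 4 = 1, 485 mod 4 = 1; sign now +1
(485/113) = (33/113)   [reduce mod 113]
reciprocity: (33/113) = +1·(113/33) since 33 mod 4 = 1, 113 mod 4 = 1; sign now +1
(113/33) = (14/33)   [reduce mod 33]
14 = 2^1·7; (2/33) = +1 since 33 mod 8 = 1, so (14/33) = (+1)^1·(7/33); sign now +1
reciprocity: (7/33) = +1·(33/7) since 7 mod 4 = 3, 33 mod 4 = 1; sign now +1
(33/7) = (5/7)   [reduce mod 7]
reciprocity: (5/7) = +1·(7/5) since 5 mod 4 = 1, 7 mod 4 = 3; sign now +1
(7/5) = (2/5)   [reduce mod 5]
2 = 2^1·1; (2/5) = -1 since 5 mod 8 = 5, so (2/5) = (-1)^1·(1/5); sign now -1
(1/5) = 1; final value = sign = -1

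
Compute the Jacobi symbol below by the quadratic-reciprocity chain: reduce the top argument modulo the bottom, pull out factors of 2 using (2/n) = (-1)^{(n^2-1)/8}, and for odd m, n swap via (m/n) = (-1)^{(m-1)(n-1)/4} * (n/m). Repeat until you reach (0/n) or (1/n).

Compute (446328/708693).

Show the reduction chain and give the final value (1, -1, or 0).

0

factor out 2^3: 446328 = 2^3·55791; with 708693 mod 8 = 5, (2/708693) = -1; sign now -1; continue with (55791/708693)
flip (55791/708693) -> (708693/55791): both odd, 55791 mod 4 = 3, 708693 mod 4 = 1, so the flip contributes +1; sign now -1
(708693/55791): 708693 mod 55791 = 39201, so (708693/55791) = (39201/55791)
flip (39201/55791) -> (55791/39201): both odd, 39201 mod 4 = 1, 55791 mod 4 = 3, so the flip contributes +1; sign now -1
(55791/39201): 55791 mod 39201 = 16590, so (55791/39201) = (16590/39201)
factor out 2^1: 16590 = 2^1·8295; with 39201 mod 8 = 1, (2/39201) = +1; sign now -1; continue with (8295/39201)
flip (8295/39201) -> (39201/8295): both odd, 8295 mod 4 = 3, 39201 mod 4 = 1, so the flip contributes +1; sign now -1
(39201/8295): 39201 mod 8295 = 6021, so (39201/8295) = (6021/8295)
flip (6021/8295) -> (8295/6021): both odd, 6021 mod 4 = 1, 8295 mod 4 = 3, so the flip contributes +1; sign now -1
(8295/6021): 8295 mod 6021 = 2274, so (8295/6021) = (2274/6021)
factor out 2^1: 2274 = 2^1·1137; with 6021 mod 8 = 5, (2/6021) = -1; sign now +1; continue with (1137/6021)
flip (1137/6021) -> (6021/1137): both odd, 1137 mod 4 = 1, 6021 mod 4 = 1, so the flip contributes +1; sign now +1
(6021/1137): 6021 mod 1137 = 336, so (6021/1137) = (336/1137)
factor out 2^4: 336 = 2^4·21; with 1137 mod 8 = 1, (2/1137) = +1; sign now +1; continue with (21/1137)
flip (21/1137) -> (1137/21): both odd, 21 mod 4 = 1, 1137 mod 4 = 1, so the flip contributes +1; sign now +1
(1137/21): 1137 mod 21 = 3, so (1137/21) = (3/21)
flip (3/21) -> (21/3): both odd, 3 mod 4 = 3, 21 mod 4 = 1, so the flip contributes +1; sign now +1
(21/3): 21 mod 3 = 0, so (21/3) = (0/3)
reached (0/3); gcd(a, n) > 1, so (0/3) = 0 and the symbol is 0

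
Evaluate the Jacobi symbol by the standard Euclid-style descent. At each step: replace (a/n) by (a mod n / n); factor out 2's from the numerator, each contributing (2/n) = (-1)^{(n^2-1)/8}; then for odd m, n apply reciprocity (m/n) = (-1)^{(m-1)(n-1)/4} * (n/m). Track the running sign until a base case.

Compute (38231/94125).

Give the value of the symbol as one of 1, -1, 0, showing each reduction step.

-1

flip (38231/94125) -> (94125/38231): both odd, 38231 mod 4 = 3, 94125 mod 4 = 1, so the flip contributes +1; sign now +1
(94125/38231): 94125 mod 38231 = 17663, so (94125/38231) = (17663/38231)
flip (17663/38231) -> (38231/17663): both odd, 17663 mod 4 = 3, 38231 mod 4 = 3, so the flip contributes -1; sign now -1
(38231/17663): 38231 mod 17663 = 2905, so (38231/17663) = (2905/17663)
flip (2905/17663) -> (17663/2905): both odd, 2905 mod 4 = 1, 17663 mod 4 = 3, so the flip contributes +1; sign now -1
(17663/2905): 17663 mod 2905 = 233, so (17663/2905) = (233/2905)
flip (233/2905) -> (2905/233): both odd, 233 mod 4 = 1, 2905 mod 4 = 1, so the flip contributes +1; sign now -1
(2905/233): 2905 mod 233 = 109, so (2905/233) = (109/233)
flip (109/233) -> (233/109): both odd, 109 mod 4 = 1, 233 mod 4 = 1, so the flip contributes +1; sign now -1
(233/109): 233 mod 109 = 15, so (233/109) = (15/109)
flip (15/109) -> (109/15): both odd, 15 mod 4 = 3, 109 mod 4 = 1, so the flip contributes +1; sign now -1
(109/15): 109 mod 15 = 4, so (109/15) = (4/15)
factor out 2^2: 4 = 2^2·1; with 15 mod 8 = 7, (2/15) = +1; sign now -1; continue with (1/15)
reached (1/15) = 1, so the symbol is -1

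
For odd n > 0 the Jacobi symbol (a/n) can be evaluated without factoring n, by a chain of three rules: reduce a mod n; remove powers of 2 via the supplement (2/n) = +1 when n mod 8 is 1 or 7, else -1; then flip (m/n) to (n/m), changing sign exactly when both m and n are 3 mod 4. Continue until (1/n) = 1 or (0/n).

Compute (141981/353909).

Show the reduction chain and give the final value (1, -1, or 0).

reciprocity: (141981/353909) = +1·(353909/141981) since 141981 mod 4 = 1, 353909 mod 4 = 1; sign now +1
(353909/141981) = (69947/141981)   [reduce mod 141981]
reciprocity: (69947/141981) = +1·(141981/69947) since 69947 mod 4 = 3, 141981 mod 4 = 1; sign now +1
(141981/69947) = (2087/69947)   [reduce mod 69947]
reciprocity: (2087/69947) = -1·(69947/2087) since 2087 mod 4 = 3, 69947 mod 4 = 3; sign now -1
(69947/2087) = (1076/2087)   [reduce mod 2087]
1076 = 2^2·269; (2/2087) = +1 since 2087 mod 8 = 7, so (1076/2087) = (+1)^2·(269/2087); sign now -1
reciprocity: (269/2087) = +1·(2087/269) since 269 mod 4 = 1, 2087 mod 4 = 3; sign now -1
(2087/269) = (204/269)   [reduce mod 269]
204 = 2^2·51; (2/269) = -1 since 269 mod 8 = 5, so (204/269) = (-1)^2·(51/269); sign now -1
reciprocity: (51/269) = +1·(269/51) since 51 mod 4 = 3, 269 mod 4 = 1; sign now -1
(269/51) = (14/51)   [reduce mod 51]
14 = 2^1·7; (2/51) = -1 since 51 mod 8 = 3, so (14/51) = (-1)^1·(7/51); sign now +1
reciprocity: (7/51) = -1·(51/7) since 7 mod 4 = 3, 51 mod 4 = 3; sign now -1
(51/7) = (2/7)   [reduce mod 7]
2 = 2^1·1; (2/7) = +1 since 7 mod 8 = 7, so (2/7) = (+1)^1·(1/7); sign now -1
(1/7) = 1; final value = sign = -1

-1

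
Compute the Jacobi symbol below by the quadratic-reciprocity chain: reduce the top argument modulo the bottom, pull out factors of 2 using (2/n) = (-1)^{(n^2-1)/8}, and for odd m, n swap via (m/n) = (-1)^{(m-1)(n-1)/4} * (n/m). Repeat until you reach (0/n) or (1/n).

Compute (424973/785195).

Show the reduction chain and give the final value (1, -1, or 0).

reciprocity: (424973/785195) = +1·(785195/424973) since 424973 mod 4 = 1, 785195 mod 4 = 3; sign now +1
(785195/424973) = (360222/424973)   [reduce mod 424973]
360222 = 2^1·180111; (2/424973) = -1 since 424973 mod 8 = 5, so (360222/424973) = (-1)^1·(180111/424973); sign now -1
reciprocity: (180111/424973) = +1·(424973/180111) since 180111 mod 4 = 3, 424973 mod 4 = 1; sign now -1
(424973/180111) = (64751/180111)   [reduce mod 180111]
reciprocity: (64751/180111) = -1·(180111/64751) since 64751 mod 4 = 3, 180111 mod 4 = 3; sign now +1
(180111/64751) = (50609/64751)   [reduce mod 64751]
reciprocity: (50609/64751) = +1·(64751/50609) since 50609 mod 4 = 1, 64751 mod 4 = 3; sign now +1
(64751/50609) = (14142/50609)   [reduce mod 50609]
14142 = 2^1·7071; (2/50609) = +1 since 50609 mod 8 = 1, so (14142/50609) = (+1)^1·(7071/50609); sign now +1
reciprocity: (7071/50609) = +1·(50609/7071) since 7071 mod 4 = 3, 50609 mod 4 = 1; sign now +1
(50609/7071) = (1112/7071)   [reduce mod 7071]
1112 = 2^3·139; (2/7071) = +1 since 7071 mod 8 = 7, so (1112/7071) = (+1)^3·(139/7071); sign now +1
reciprocity: (139/7071) = -1·(7071/139) since 139 mod 4 = 3, 7071 mod 4 = 3; sign now -1
(7071/139) = (121/139)   [reduce mod 139]
reciprocity: (121/139) = +1·(139/121) since 121 mod 4 = 1, 139 mod 4 = 3; sign now -1
(139/121) = (18/121)   [reduce mod 121]
18 = 2^1·9; (2/121) = +1 since 121 mod 8 = 1, so (18/121) = (+1)^1·(9/121); sign now -1
reciprocity: (9/121) = +1·(121/9) since 9 mod 4 = 1, 121 mod 4 = 1; sign now -1
(121/9) = (4/9)   [reduce mod 9]
4 = 2^2·1; (2/9) = +1 since 9 mod 8 = 1, so (4/9) = (+1)^2·(1/9); sign now -1
(1/9) = 1; final value = sign = -1

-1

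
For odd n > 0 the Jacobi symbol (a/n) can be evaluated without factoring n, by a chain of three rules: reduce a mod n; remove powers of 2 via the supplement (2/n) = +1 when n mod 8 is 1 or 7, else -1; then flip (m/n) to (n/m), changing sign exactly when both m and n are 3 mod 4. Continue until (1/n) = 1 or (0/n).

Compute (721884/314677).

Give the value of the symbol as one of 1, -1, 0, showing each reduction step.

(721884/314677) = (92530/314677)   [reduce mod 314677]
92530 = 2^1·46265; (2/314677) = -1 since 314677 mod 8 = 5, so (92530/314677) = (-1)^1·(46265/314677); sign now -1
reciprocity: (46265/314677) = +1·(314677/46265) since 46265 mod 4 = 1, 314677 mod 4 = 1; sign now -1
(314677/46265) = (37087/46265)   [reduce mod 46265]
reciprocity: (37087/46265) = +1·(46265/37087) since 37087 mod 4 = 3, 46265 mod 4 = 1; sign now -1
(46265/37087) = (9178/37087)   [reduce mod 37087]
9178 = 2^1·4589; (2/37087) = +1 since 37087 mod 8 = 7, so (9178/37087) = (+1)^1·(4589/37087); sign now -1
reciprocity: (4589/37087) = +1·(37087/4589) since 4589 mod 4 = 1, 37087 mod 4 = 3; sign now -1
(37087/4589) = (375/4589)   [reduce mod 4589]
reciprocity: (375/4589) = +1·(4589/375) since 375 mod 4 = 3, 4589 mod 4 = 1; sign now -1
(4589/375) = (89/375)   [reduce mod 375]
reciprocity: (89/375) = +1·(375/89) since 89 mod 4 = 1, 375 mod 4 = 3; sign now -1
(375/89) = (19/89)   [reduce mod 89]
reciprocity: (19/89) = +1·(89/19) since 19 mod 4 = 3, 89 mod 4 = 1; sign now -1
(89/19) = (13/19)   [reduce mod 19]
reciprocity: (13/19) = +1·(19/13) since 13 mod 4 = 1, 19 mod 4 = 3; sign now -1
(19/13) = (6/13)   [reduce mod 13]
6 = 2^1·3; (2/13) = -1 since 13 mod 8 = 5, so (6/13) = (-1)^1·(3/13); sign now +1
reciprocity: (3/13) = +1·(13/3) since 3 mod 4 = 3, 13 mod 4 = 1; sign now +1
(13/3) = (1/3)   [reduce mod 3]
(1/3) = 1; final value = sign = +1

1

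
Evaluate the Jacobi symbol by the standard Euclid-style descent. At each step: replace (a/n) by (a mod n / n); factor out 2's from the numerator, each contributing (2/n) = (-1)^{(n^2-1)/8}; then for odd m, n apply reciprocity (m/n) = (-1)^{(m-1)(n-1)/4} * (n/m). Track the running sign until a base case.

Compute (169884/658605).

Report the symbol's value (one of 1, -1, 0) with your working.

factor out 2^2: 169884 = 2^2·42471; with 658605 mod 8 = 5, (2/658605) = -1; sign now +1; continue with (42471/658605)
flip (42471/658605) -> (658605/42471): both odd, 42471 mod 4 = 3, 658605 mod 4 = 1, so the flip contributes +1; sign now +1
(658605/42471): 658605 mod 42471 = 21540, so (658605/42471) = (21540/42471)
factor out 2^2: 21540 = 2^2·5385; with 42471 mod 8 = 7, (2/42471) = +1; sign now +1; continue with (5385/42471)
flip (5385/42471) -> (42471/5385): both odd, 5385 mod 4 = 1, 42471 mod 4 = 3, so the flip contributes +1; sign now +1
(42471/5385): 42471 mod 5385 = 4776, so (42471/5385) = (4776/5385)
factor out 2^3: 4776 = 2^3·597; with 5385 mod 8 = 1, (2/5385) = +1; sign now +1; continue with (597/5385)
flip (597/5385) -> (5385/597): both odd, 597 mod 4 = 1, 5385 mod 4 = 1, so the flip contributes +1; sign now +1
(5385/597): 5385 mod 597 = 12, so (5385/597) = (12/597)
factor out 2^2: 12 = 2^2·3; with 597 mod 8 = 5, (2/597) = -1; sign now +1; continue with (3/597)
flip (3/597) -> (597/3): both odd, 3 mod 4 = 3, 597 mod 4 = 1, so the flip contributes +1; sign now +1
(597/3): 597 mod 3 = 0, so (597/3) = (0/3)
reached (0/3); gcd(a, n) > 1, so (0/3) = 0 and the symbol is 0

0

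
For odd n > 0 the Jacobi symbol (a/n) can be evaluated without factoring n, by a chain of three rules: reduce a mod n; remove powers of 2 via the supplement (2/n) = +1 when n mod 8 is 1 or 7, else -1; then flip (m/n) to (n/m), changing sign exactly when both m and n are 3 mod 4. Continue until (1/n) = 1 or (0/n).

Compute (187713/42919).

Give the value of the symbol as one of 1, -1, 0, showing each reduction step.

(187713/42919) = (16037/42919)   [reduce mod 42919]
reciprocity: (16037/42919) = +1·(42919/16037) since 16037 mod 4 = 1, 42919 mod 4 = 3; sign now +1
(42919/16037) = (10845/16037)   [reduce mod 16037]
reciprocity: (10845/16037) = +1·(16037/10845) since 10845 mod 4 = 1, 16037 mod 4 = 1; sign now +1
(16037/10845) = (5192/10845)   [reduce mod 10845]
5192 = 2^3·649; (2/10845) = -1 since 10845 mod 8 = 5, so (5192/10845) = (-1)^3·(649/10845); sign now -1
reciprocity: (649/10845) = +1·(10845/649) since 649 mod 4 = 1, 10845 mod 4 = 1; sign now -1
(10845/649) = (461/649)   [reduce mod 649]
reciprocity: (461/649) = +1·(649/461) since 461 mod 4 = 1, 649 mod 4 = 1; sign now -1
(649/461) = (188/461)   [reduce mod 461]
188 = 2^2·47; (2/461) = -1 since 461 mod 8 = 5, so (188/461) = (-1)^2·(47/461); sign now -1
reciprocity: (47/461) = +1·(461/47) since 47 mod 4 = 3, 461 mod 4 = 1; sign now -1
(461/47) = (38/47)   [reduce mod 47]
38 = 2^1·19; (2/47) = +1 since 47 mod 8 = 7, so (38/47) = (+1)^1·(19/47); sign now -1
reciprocity: (19/47) = -1·(47/19) since 19 mod 4 = 3, 47 mod 4 = 3; sign now +1
(47/19) = (9/19)   [reduce mod 19]
reciprocity: (9/19) = +1·(19/9) since 9 mod 4 = 1, 19 mod 4 = 3; sign now +1
(19/9) = (1/9)   [reduce mod 9]
(1/9) = 1; final value = sign = +1

1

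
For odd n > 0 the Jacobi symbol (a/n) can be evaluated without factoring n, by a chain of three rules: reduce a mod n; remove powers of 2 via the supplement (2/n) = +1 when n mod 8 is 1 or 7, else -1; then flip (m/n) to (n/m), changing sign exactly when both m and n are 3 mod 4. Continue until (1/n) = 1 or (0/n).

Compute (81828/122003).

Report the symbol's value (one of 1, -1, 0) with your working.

factor out 2^2: 81828 = 2^2·20457; with 122003 mod 8 = 3, (2/122003) = -1; sign now +1; continue with (20457/122003)
flip (20457/122003) -> (122003/20457): both odd, 20457 mod 4 = 1, 122003 mod 4 = 3, so the flip contributes +1; sign now +1
(122003/20457): 122003 mod 20457 = 19718, so (122003/20457) = (19718/20457)
factor out 2^1: 19718 = 2^1·9859; with 20457 mod 8 = 1, (2/20457) = +1; sign now +1; continue with (9859/20457)
flip (9859/20457) -> (20457/9859): both odd, 9859 mod 4 = 3, 20457 mod 4 = 1, so the flip contributes +1; sign now +1
(20457/9859): 20457 mod 9859 = 739, so (20457/9859) = (739/9859)
flip (739/9859) -> (9859/739): both odd, 739 mod 4 = 3, 9859 mod 4 = 3, so the flip contributes -1; sign now -1
(9859/739): 9859 mod 739 = 252, so (9859/739) = (252/739)
factor out 2^2: 252 = 2^2·63; with 739 mod 8 = 3, (2/739) = -1; sign now -1; continue with (63/739)
flip (63/739) -> (739/63): both odd, 63 mod 4 = 3, 739 mod 4 = 3, so the flip contributes -1; sign now +1
(739/63): 739 mod 63 = 46, so (739/63) = (46/63)
factor out 2^1: 46 = 2^1·23; with 63 mod 8 = 7, (2/63) = +1; sign now +1; continue with (23/63)
flip (23/63) -> (63/23): both odd, 23 mod 4 = 3, 63 mod 4 = 3, so the flip contributes -1; sign now -1
(63/23): 63 mod 23 = 17, so (63/23) = (17/23)
flip (17/23) -> (23/17): both odd, 17 mod 4 = 1, 23 mod 4 = 3, so the flip contributes +1; sign now -1
(23/17): 23 mod 17 = 6, so (23/17) = (6/17)
factor out 2^1: 6 = 2^1·3; with 17 mod 8 = 1, (2/17) = +1; sign now -1; continue with (3/17)
flip (3/17) -> (17/3): both odd, 3 mod 4 = 3, 17 mod 4 = 1, so the flip contributes +1; sign now -1
(17/3): 17 mod 3 = 2, so (17/3) = (2/3)
factor out 2^1: 2 = 2^1·1; with 3 mod 8 = 3, (2/3) = -1; sign now +1; continue with (1/3)
reached (1/3) = 1, so the symbol is +1

1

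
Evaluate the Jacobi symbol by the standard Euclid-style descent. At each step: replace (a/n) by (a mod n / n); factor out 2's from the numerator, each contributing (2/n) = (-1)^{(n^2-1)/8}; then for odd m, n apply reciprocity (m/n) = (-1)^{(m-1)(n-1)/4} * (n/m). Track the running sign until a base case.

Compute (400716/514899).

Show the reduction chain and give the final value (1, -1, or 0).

0

factor out 2^2: 400716 = 2^2·100179; with 514899 mod 8 = 3, (2/514899) = -1; sign now +1; continue with (100179/514899)
flip (100179/514899) -> (514899/100179): both odd, 100179 mod 4 = 3, 514899 mod 4 = 3, so the flip contributes -1; sign now -1
(514899/100179): 514899 mod 100179 = 14004, so (514899/100179) = (14004/100179)
factor out 2^2: 14004 = 2^2·3501; with 100179 mod 8 = 3, (2/100179) = -1; sign now -1; continue with (3501/100179)
flip (3501/100179) -> (100179/3501): both odd, 3501 mod 4 = 1, 100179 mod 4 = 3, so the flip contributes +1; sign now -1
(100179/3501): 100179 mod 3501 = 2151, so (100179/3501) = (2151/3501)
flip (2151/3501) -> (3501/2151): both odd, 2151 mod 4 = 3, 3501 mod 4 = 1, so the flip contributes +1; sign now -1
(3501/2151): 3501 mod 2151 = 1350, so (3501/2151) = (1350/2151)
factor out 2^1: 1350 = 2^1·675; with 2151 mod 8 = 7, (2/2151) = +1; sign now -1; continue with (675/2151)
flip (675/2151) -> (2151/675): both odd, 675 mod 4 = 3, 2151 mod 4 = 3, so the flip contributes -1; sign now +1
(2151/675): 2151 mod 675 = 126, so (2151/675) = (126/675)
factor out 2^1: 126 = 2^1·63; with 675 mod 8 = 3, (2/675) = -1; sign now -1; continue with (63/675)
flip (63/675) -> (675/63): both odd, 63 mod 4 = 3, 675 mod 4 = 3, so the flip contributes -1; sign now +1
(675/63): 675 mod 63 = 45, so (675/63) = (45/63)
flip (45/63) -> (63/45): both odd, 45 mod 4 = 1, 63 mod 4 = 3, so the flip contributes +1; sign now +1
(63/45): 63 mod 45 = 18, so (63/45) = (18/45)
factor out 2^1: 18 = 2^1·9; with 45 mod 8 = 5, (2/45) = -1; sign now -1; continue with (9/45)
flip (9/45) -> (45/9): both odd, 9 mod 4 = 1, 45 mod 4 = 1, so the flip contributes +1; sign now -1
(45/9): 45 mod 9 = 0, so (45/9) = (0/9)
reached (0/9); gcd(a, n) > 1, so (0/9) = 0 and the symbol is 0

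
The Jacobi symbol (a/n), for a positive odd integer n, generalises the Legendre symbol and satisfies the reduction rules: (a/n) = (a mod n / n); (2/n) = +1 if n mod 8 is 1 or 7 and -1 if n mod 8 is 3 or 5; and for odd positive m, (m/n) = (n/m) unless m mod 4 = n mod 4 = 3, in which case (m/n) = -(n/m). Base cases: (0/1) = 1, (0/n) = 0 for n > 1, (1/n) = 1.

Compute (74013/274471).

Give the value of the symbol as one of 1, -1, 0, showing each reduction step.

1

reciprocity: (74013/274471) = +1·(274471/74013) since 74013 mod 4 = 1, 274471 mod 4 = 3; sign now +1
(274471/74013) = (52432/74013)   [reduce mod 74013]
52432 = 2^4·3277; (2/74013) = -1 since 74013 mod 8 = 5, so (52432/74013) = (-1)^4·(3277/74013); sign now +1
reciprocity: (3277/74013) = +1·(74013/3277) since 3277 mod 4 = 1, 74013 mod 4 = 1; sign now +1
(74013/3277) = (1919/3277)   [reduce mod 3277]
reciprocity: (1919/3277) = +1·(3277/1919) since 1919 mod 4 = 3, 3277 mod 4 = 1; sign now +1
(3277/1919) = (1358/1919)   [reduce mod 1919]
1358 = 2^1·679; (2/1919) = +1 since 1919 mod 8 = 7, so (1358/1919) = (+1)^1·(679/1919); sign now +1
reciprocity: (679/1919) = -1·(1919/679) since 679 mod 4 = 3, 1919 mod 4 = 3; sign now -1
(1919/679) = (561/679)   [reduce mod 679]
reciprocity: (561/679) = +1·(679/561) since 561 mod 4 = 1, 679 mod 4 = 3; sign now -1
(679/561) = (118/561)   [reduce mod 561]
118 = 2^1·59; (2/561) = +1 since 561 mod 8 = 1, so (118/561) = (+1)^1·(59/561); sign now -1
reciprocity: (59/561) = +1·(561/59) since 59 mod 4 = 3, 561 mod 4 = 1; sign now -1
(561/59) = (30/59)   [reduce mod 59]
30 = 2^1·15; (2/59) = -1 since 59 mod 8 = 3, so (30/59) = (-1)^1·(15/59); sign now +1
reciprocity: (15/59) = -1·(59/15) since 15 mod 4 = 3, 59 mod 4 = 3; sign now -1
(59/15) = (14/15)   [reduce mod 15]
14 = 2^1·7; (2/15) = +1 since 15 mod 8 = 7, so (14/15) = (+1)^1·(7/15); sign now -1
reciprocity: (7/15) = -1·(15/7) since 7 mod 4 = 3, 15 mod 4 = 3; sign now +1
(15/7) = (1/7)   [reduce mod 7]
(1/7) = 1; final value = sign = +1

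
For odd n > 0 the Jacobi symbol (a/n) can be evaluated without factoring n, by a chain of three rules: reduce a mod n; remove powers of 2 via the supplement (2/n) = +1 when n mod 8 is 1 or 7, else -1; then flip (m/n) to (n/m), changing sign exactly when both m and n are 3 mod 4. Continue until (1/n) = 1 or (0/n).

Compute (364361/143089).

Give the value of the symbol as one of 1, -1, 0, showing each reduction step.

(364361/143089) = (78183/143089)   [reduce mod 143089]
reciprocity: (78183/143089) = +1·(143089/78183) since 78183 mod 4 = 3, 143089 mod 4 = 1; sign now +1
(143089/78183) = (64906/78183)   [reduce mod 78183]
64906 = 2^1·32453; (2/78183) = +1 since 78183 mod 8 = 7, so (64906/78183) = (+1)^1·(32453/78183); sign now +1
reciprocity: (32453/78183) = +1·(78183/32453) since 32453 mod 4 = 1, 78183 mod 4 = 3; sign now +1
(78183/32453) = (13277/32453)   [reduce mod 32453]
reciprocity: (13277/32453) = +1·(32453/13277) since 13277 mod 4 = 1, 32453 mod 4 = 1; sign now +1
(32453/13277) = (5899/13277)   [reduce mod 13277]
reciprocity: (5899/13277) = +1·(13277/5899) since 5899 mod 4 = 3, 13277 mod 4 = 1; sign now +1
(13277/5899) = (1479/5899)   [reduce mod 5899]
reciprocity: (1479/5899) = -1·(5899/1479) since 1479 mod 4 = 3, 5899 mod 4 = 3; sign now -1
(5899/1479) = (1462/1479)   [reduce mod 1479]
1462 = 2^1·731; (2/1479) = +1 since 1479 mod 8 = 7, so (1462/1479) = (+1)^1·(731/1479); sign now -1
reciprocity: (731/1479) = -1·(1479/731) since 731 mod 4 = 3, 1479 mod 4 = 3; sign now +1
(1479/731) = (17/731)   [reduce mod 731]
reciprocity: (17/731) = +1·(731/17) since 17 mod 4 = 1, 731 mod 4 = 3; sign now +1
(731/17) = (0/17)   [reduce mod 17]
(0/17) = 0   [gcd(a, n) > 1]; final value = 0

0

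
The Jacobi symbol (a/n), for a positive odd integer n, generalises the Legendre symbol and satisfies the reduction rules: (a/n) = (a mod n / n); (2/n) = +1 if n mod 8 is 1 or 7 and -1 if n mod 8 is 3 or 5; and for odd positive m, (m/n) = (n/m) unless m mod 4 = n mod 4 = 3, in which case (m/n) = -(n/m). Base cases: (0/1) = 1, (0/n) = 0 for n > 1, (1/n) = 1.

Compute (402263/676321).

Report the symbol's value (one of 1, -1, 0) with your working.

1

reciprocity: (402263/676321) = +1·(676321/402263) since 402263 mod 4 = 3, 676321 mod 4 = 1; sign now +1
(676321/402263) = (274058/402263)   [reduce mod 402263]
274058 = 2^1·137029; (2/402263) = +1 since 402263 mod 8 = 7, so (274058/402263) = (+1)^1·(137029/402263); sign now +1
reciprocity: (137029/402263) = +1·(402263/137029) since 137029 mod 4 = 1, 402263 mod 4 = 3; sign now +1
(402263/137029) = (128205/137029)   [reduce mod 137029]
reciprocity: (128205/137029) = +1·(137029/128205) since 128205 mod 4 = 1, 137029 mod 4 = 1; sign now +1
(137029/128205) = (8824/128205)   [reduce mod 128205]
8824 = 2^3·1103; (2/128205) = -1 since 128205 mod 8 = 5, so (8824/128205) = (-1)^3·(1103/128205); sign now -1
reciprocity: (1103/128205) = +1·(128205/1103) since 1103 mod 4 = 3, 128205 mod 4 = 1; sign now -1
(128205/1103) = (257/1103)   [reduce mod 1103]
reciprocity: (257/1103) = +1·(1103/257) since 257 mod 4 = 1, 1103 mod 4 = 3; sign now -1
(1103/257) = (75/257)   [reduce mod 257]
reciprocity: (75/257) = +1·(257/75) since 75 mod 4 = 3, 257 mod 4 = 1; sign now -1
(257/75) = (32/75)   [reduce mod 75]
32 = 2^5·1; (2/75) = -1 since 75 mod 8 = 3, so (32/75) = (-1)^5·(1/75); sign now +1
(1/75) = 1; final value = sign = +1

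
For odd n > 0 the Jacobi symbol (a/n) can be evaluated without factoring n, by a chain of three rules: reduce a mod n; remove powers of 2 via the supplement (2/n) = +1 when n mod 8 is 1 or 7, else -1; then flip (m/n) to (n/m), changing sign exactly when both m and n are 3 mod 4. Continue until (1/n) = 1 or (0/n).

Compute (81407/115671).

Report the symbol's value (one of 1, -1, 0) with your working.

reciprocity: (81407/115671) = -1·(115671/81407) since 81407 mod 4 = 3, 115671 mod 4 = 3; sign now -1
(115671/81407) = (34264/81407)   [reduce mod 81407]
34264 = 2^3·4283; (2/81407) = +1 since 81407 mod 8 = 7, so (34264/81407) = (+1)^3·(4283/81407); sign now -1
reciprocity: (4283/81407) = -1·(81407/4283) since 4283 mod 4 = 3, 81407 mod 4 = 3; sign now +1
(81407/4283) = (30/4283)   [reduce mod 4283]
30 = 2^1·15; (2/4283) = -1 since 4283 mod 8 = 3, so (30/4283) = (-1)^1·(15/4283); sign now -1
reciprocity: (15/4283) = -1·(4283/15) since 15 mod 4 = 3, 4283 mod 4 = 3; sign now +1
(4283/15) = (8/15)   [reduce mod 15]
8 = 2^3·1; (2/15) = +1 since 15 mod 8 = 7, so (8/15) = (+1)^3·(1/15); sign now +1
(1/15) = 1; final value = sign = +1

1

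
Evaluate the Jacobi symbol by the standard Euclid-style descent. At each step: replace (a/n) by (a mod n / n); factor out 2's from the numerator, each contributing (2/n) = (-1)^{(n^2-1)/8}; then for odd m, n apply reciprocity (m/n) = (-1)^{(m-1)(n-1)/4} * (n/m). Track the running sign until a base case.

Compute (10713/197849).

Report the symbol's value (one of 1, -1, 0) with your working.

flip (10713/197849) -> (197849/10713): both odd, 10713 mod 4 = 1, 197849 mod 4 = 1, so the flip contributes +1; sign now +1
(197849/10713): 197849 mod 10713 = 5015, so (197849/10713) = (5015/10713)
flip (5015/10713) -> (10713/5015): both odd, 5015 mod 4 = 3, 10713 mod 4 = 1, so the flip contributes +1; sign now +1
(10713/5015): 10713 mod 5015 = 683, so (10713/5015) = (683/5015)
flip (683/5015) -> (5015/683): both odd, 683 mod 4 = 3, 5015 mod 4 = 3, so the flip contributes -1; sign now -1
(5015/683): 5015 mod 683 = 234, so (5015/683) = (234/683)
factor out 2^1: 234 = 2^1·117; with 683 mod 8 = 3, (2/683) = -1; sign now +1; continue with (117/683)
flip (117/683) -> (683/117): both odd, 117 mod 4 = 1, 683 mod 4 = 3, so the flip contributes +1; sign now +1
(683/117): 683 mod 117 = 98, so (683/117) = (98/117)
factor out 2^1: 98 = 2^1·49; with 117 mod 8 = 5, (2/117) = -1; sign now -1; continue with (49/117)
flip (49/117) -> (117/49): both odd, 49 mod 4 = 1, 117 mod 4 = 1, so the flip contributes +1; sign now -1
(117/49): 117 mod 49 = 19, so (117/49) = (19/49)
flip (19/49) -> (49/19): both odd, 19 mod 4 = 3, 49 mod 4 = 1, so the flip contributes +1; sign now -1
(49/19): 49 mod 19 = 11, so (49/19) = (11/19)
flip (11/19) -> (19/11): both odd, 11 mod 4 = 3, 19 mod 4 = 3, so the flip contributes -1; sign now +1
(19/11): 19 mod 11 = 8, so (19/11) = (8/11)
factor out 2^3: 8 = 2^3·1; with 11 mod 8 = 3, (2/11) = -1; sign now -1; continue with (1/11)
reached (1/11) = 1, so the symbol is -1

-1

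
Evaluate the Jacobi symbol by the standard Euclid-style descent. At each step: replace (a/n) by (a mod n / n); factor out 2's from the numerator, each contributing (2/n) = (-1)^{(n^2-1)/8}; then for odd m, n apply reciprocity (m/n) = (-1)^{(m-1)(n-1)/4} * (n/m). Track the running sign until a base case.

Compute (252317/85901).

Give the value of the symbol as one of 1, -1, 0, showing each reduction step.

-1

(252317/85901) = (80515/85901)   [reduce mod 85901]
reciprocity: (80515/85901) = +1·(85901/80515) since 80515 mod 4 = 3, 85901 mod 4 = 1; sign now +1
(85901/80515) = (5386/80515)   [reduce mod 80515]
5386 = 2^1·2693; (2/80515) = -1 since 80515 mod 8 = 3, so (5386/80515) = (-1)^1·(2693/80515); sign now -1
reciprocity: (2693/80515) = +1·(80515/2693) since 2693 mod 4 = 1, 80515 mod 4 = 3; sign now -1
(80515/2693) = (2418/2693)   [reduce mod 2693]
2418 = 2^1·1209; (2/2693) = -1 since 2693 mod 8 = 5, so (2418/2693) = (-1)^1·(1209/2693); sign now +1
reciprocity: (1209/2693) = +1·(2693/1209) since 1209 mod 4 = 1, 2693 mod 4 = 1; sign now +1
(2693/1209) = (275/1209)   [reduce mod 1209]
reciprocity: (275/1209) = +1·(1209/275) since 275 mod 4 = 3, 1209 mod 4 = 1; sign now +1
(1209/275) = (109/275)   [reduce mod 275]
reciprocity: (109/275) = +1·(275/109) since 109 mod 4 = 1, 275 mod 4 = 3; sign now +1
(275/109) = (57/109)   [reduce mod 109]
reciprocity: (57/109) = +1·(109/57) since 57 mod 4 = 1, 109 mod 4 = 1; sign now +1
(109/57) = (52/57)   [reduce mod 57]
52 = 2^2·13; (2/57) = +1 since 57 mod 8 = 1, so (52/57) = (+1)^2·(13/57); sign now +1
reciprocity: (13/57) = +1·(57/13) since 13 mod 4 = 1, 57 mod 4 = 1; sign now +1
(57/13) = (5/13)   [reduce mod 13]
reciprocity: (5/13) = +1·(13/5) since 5 mod 4 = 1, 13 mod 4 = 1; sign now +1
(13/5) = (3/5)   [reduce mod 5]
reciprocity: (3/5) = +1·(5/3) since 3 mod 4 = 3, 5 mod 4 = 1; sign now +1
(5/3) = (2/3)   [reduce mod 3]
2 = 2^1·1; (2/3) = -1 since 3 mod 8 = 3, so (2/3) = (-1)^1·(1/3); sign now -1
(1/3) = 1; final value = sign = -1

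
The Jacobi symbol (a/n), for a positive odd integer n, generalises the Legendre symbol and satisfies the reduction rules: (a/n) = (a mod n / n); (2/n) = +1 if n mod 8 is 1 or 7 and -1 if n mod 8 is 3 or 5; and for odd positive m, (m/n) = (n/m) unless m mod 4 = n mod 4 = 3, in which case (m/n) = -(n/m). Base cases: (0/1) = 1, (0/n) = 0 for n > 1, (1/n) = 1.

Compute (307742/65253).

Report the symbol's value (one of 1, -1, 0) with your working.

1

(307742/65253) = (46730/65253)   [reduce mod 65253]
46730 = 2^1·23365; (2/65253) = -1 since 65253 mod 8 = 5, so (46730/65253) = (-1)^1·(23365/65253); sign now -1
reciprocity: (23365/65253) = +1·(65253/23365) since 23365 mod 4 = 1, 65253 mod 4 = 1; sign now -1
(65253/23365) = (18523/23365)   [reduce mod 23365]
reciprocity: (18523/23365) = +1·(23365/18523) since 18523 mod 4 = 3, 23365 mod 4 = 1; sign now -1
(23365/18523) = (4842/18523)   [reduce mod 18523]
4842 = 2^1·2421; (2/18523) = -1 since 18523 mod 8 = 3, so (4842/18523) = (-1)^1·(2421/18523); sign now +1
reciprocity: (2421/18523) = +1·(18523/2421) since 2421 mod 4 = 1, 18523 mod 4 = 3; sign now +1
(18523/2421) = (1576/2421)   [reduce mod 2421]
1576 = 2^3·197; (2/2421) = -1 since 2421 mod 8 = 5, so (1576/2421) = (-1)^3·(197/2421); sign now -1
reciprocity: (197/2421) = +1·(2421/197) since 197 mod 4 = 1, 2421 mod 4 = 1; sign now -1
(2421/197) = (57/197)   [reduce mod 197]
reciprocity: (57/197) = +1·(197/57) since 57 mod 4 = 1, 197 mod 4 = 1; sign now -1
(197/57) = (26/57)   [reduce mod 57]
26 = 2^1·13; (2/57) = +1 since 57 mod 8 = 1, so (26/57) = (+1)^1·(13/57); sign now -1
reciprocity: (13/57) = +1·(57/13) since 13 mod 4 = 1, 57 mod 4 = 1; sign now -1
(57/13) = (5/13)   [reduce mod 13]
reciprocity: (5/13) = +1·(13/5) since 5 mod 4 = 1, 13 mod 4 = 1; sign now -1
(13/5) = (3/5)   [reduce mod 5]
reciprocity: (3/5) = +1·(5/3) since 3 mod 4 = 3, 5 mod 4 = 1; sign now -1
(5/3) = (2/3)   [reduce mod 3]
2 = 2^1·1; (2/3) = -1 since 3 mod 8 = 3, so (2/3) = (-1)^1·(1/3); sign now +1
(1/3) = 1; final value = sign = +1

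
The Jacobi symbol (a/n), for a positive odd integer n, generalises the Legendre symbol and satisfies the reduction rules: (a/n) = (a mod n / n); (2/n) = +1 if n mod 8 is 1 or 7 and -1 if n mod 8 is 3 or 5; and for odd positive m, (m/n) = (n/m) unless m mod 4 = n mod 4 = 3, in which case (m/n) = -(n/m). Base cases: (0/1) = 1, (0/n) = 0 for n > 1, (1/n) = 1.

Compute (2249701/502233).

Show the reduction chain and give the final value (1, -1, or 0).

(2249701/502233): 2249701 mod 502233 = 240769, so (2249701/502233) = (240769/502233)
flip (240769/502233) -> (502233/240769): both odd, 240769 mod 4 = 1, 502233 mod 4 = 1, so the flip contributes +1; sign now +1
(502233/240769): 502233 mod 240769 = 20695, so (502233/240769) = (20695/240769)
flip (20695/240769) -> (240769/20695): both odd, 20695 mod 4 = 3, 240769 mod 4 = 1, so the flip contributes +1; sign now +1
(240769/20695): 240769 mod 20695 = 13124, so (240769/20695) = (13124/20695)
factor out 2^2: 13124 = 2^2·3281; with 20695 mod 8 = 7, (2/20695) = +1; sign now +1; continue with (3281/20695)
flip (3281/20695) -> (20695/3281): both odd, 3281 mod 4 = 1, 20695 mod 4 = 3, so the flip contributes +1; sign now +1
(20695/3281): 20695 mod 3281 = 1009, so (20695/3281) = (1009/3281)
flip (1009/3281) -> (3281/1009): both odd, 1009 mod 4 = 1, 3281 mod 4 = 1, so the flip contributes +1; sign now +1
(3281/1009): 3281 mod 1009 = 254, so (3281/1009) = (254/1009)
factor out 2^1: 254 = 2^1·127; with 1009 mod 8 = 1, (2/1009) = +1; sign now +1; continue with (127/1009)
flip (127/1009) -> (1009/127): both odd, 127 mod 4 = 3, 1009 mod 4 = 1, so the flip contributes +1; sign now +1
(1009/127): 1009 mod 127 = 120, so (1009/127) = (120/127)
factor out 2^3: 120 = 2^3·15; with 127 mod 8 = 7, (2/127) = +1; sign now +1; continue with (15/127)
flip (15/127) -> (127/15): both odd, 15 mod 4 = 3, 127 mod 4 = 3, so the flip contributes -1; sign now -1
(127/15): 127 mod 15 = 7, so (127/15) = (7/15)
flip (7/15) -> (15/7): both odd, 7 mod 4 = 3, 15 mod 4 = 3, so the flip contributes -1; sign now +1
(15/7): 15 mod 7 = 1, so (15/7) = (1/7)
reached (1/7) = 1, so the symbol is +1

1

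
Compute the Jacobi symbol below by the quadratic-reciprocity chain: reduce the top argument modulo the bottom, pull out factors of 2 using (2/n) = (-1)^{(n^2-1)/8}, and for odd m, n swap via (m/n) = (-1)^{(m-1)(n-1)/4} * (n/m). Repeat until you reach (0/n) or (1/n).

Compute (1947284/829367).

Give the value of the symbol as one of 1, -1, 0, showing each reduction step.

1

(1947284/829367): 1947284 mod 829367 = 288550, so (1947284/829367) = (288550/829367)
factor out 2^1: 288550 = 2^1·144275; with 829367 mod 8 = 7, (2/829367) = +1; sign now +1; continue with (144275/829367)
flip (144275/829367) -> (829367/144275): both odd, 144275 mod 4 = 3, 829367 mod 4 = 3, so the flip contributes -1; sign now -1
(829367/144275): 829367 mod 144275 = 107992, so (829367/144275) = (107992/144275)
factor out 2^3: 107992 = 2^3·13499; with 144275 mod 8 = 3, (2/144275) = -1; sign now +1; continue with (13499/144275)
flip (13499/144275) -> (144275/13499): both odd, 13499 mod 4 = 3, 144275 mod 4 = 3, so the flip contributes -1; sign now -1
(144275/13499): 144275 mod 13499 = 9285, so (144275/13499) = (9285/13499)
flip (9285/13499) -> (13499/9285): both odd, 9285 mod 4 = 1, 13499 mod 4 = 3, so the flip contributes +1; sign now -1
(13499/9285): 13499 mod 9285 = 4214, so (13499/9285) = (4214/9285)
factor out 2^1: 4214 = 2^1·2107; with 9285 mod 8 = 5, (2/9285) = -1; sign now +1; continue with (2107/9285)
flip (2107/9285) -> (9285/2107): both odd, 2107 mod 4 = 3, 9285 mod 4 = 1, so the flip contributes +1; sign now +1
(9285/2107): 9285 mod 2107 = 857, so (9285/2107) = (857/2107)
flip (857/2107) -> (2107/857): both odd, 857 mod 4 = 1, 2107 mod 4 = 3, so the flip contributes +1; sign now +1
(2107/857): 2107 mod 857 = 393, so (2107/857) = (393/857)
flip (393/857) -> (857/393): both odd, 393 mod 4 = 1, 857 mod 4 = 1, so the flip contributes +1; sign now +1
(857/393): 857 mod 393 = 71, so (857/393) = (71/393)
flip (71/393) -> (393/71): both odd, 71 mod 4 = 3, 393 mod 4 = 1, so the flip contributes +1; sign now +1
(393/71): 393 mod 71 = 38, so (393/71) = (38/71)
factor out 2^1: 38 = 2^1·19; with 71 mod 8 = 7, (2/71) = +1; sign now +1; continue with (19/71)
flip (19/71) -> (71/19): both odd, 19 mod 4 = 3, 71 mod 4 = 3, so the flip contributes -1; sign now -1
(71/19): 71 mod 19 = 14, so (71/19) = (14/19)
factor out 2^1: 14 = 2^1·7; with 19 mod 8 = 3, (2/19) = -1; sign now +1; continue with (7/19)
flip (7/19) -> (19/7): both odd, 7 mod 4 = 3, 19 mod 4 = 3, so the flip contributes -1; sign now -1
(19/7): 19 mod 7 = 5, so (19/7) = (5/7)
flip (5/7) -> (7/5): both odd, 5 mod 4 = 1, 7 mod 4 = 3, so the flip contributes +1; sign now -1
(7/5): 7 mod 5 = 2, so (7/5) = (2/5)
factor out 2^1: 2 = 2^1·1; with 5 mod 8 = 5, (2/5) = -1; sign now +1; continue with (1/5)
reached (1/5) = 1, so the symbol is +1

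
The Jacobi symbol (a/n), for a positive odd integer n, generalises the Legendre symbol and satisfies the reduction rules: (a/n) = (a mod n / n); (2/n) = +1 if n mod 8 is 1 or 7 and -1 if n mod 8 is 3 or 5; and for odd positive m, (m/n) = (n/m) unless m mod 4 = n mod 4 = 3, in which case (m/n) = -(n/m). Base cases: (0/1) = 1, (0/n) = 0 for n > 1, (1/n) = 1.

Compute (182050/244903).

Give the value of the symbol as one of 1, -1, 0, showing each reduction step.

factor out 2^1: 182050 = 2^1·91025; with 244903 mod 8 = 7, (2/244903) = +1; sign now +1; continue with (91025/244903)
flip (91025/244903) -> (244903/91025): both odd, 91025 mod 4 = 1, 244903 mod 4 = 3, so the flip contributes +1; sign now +1
(244903/91025): 244903 mod 91025 = 62853, so (244903/91025) = (62853/91025)
flip (62853/91025) -> (91025/62853): both odd, 62853 mod 4 = 1, 91025 mod 4 = 1, so the flip contributes +1; sign now +1
(91025/62853): 91025 mod 62853 = 28172, so (91025/62853) = (28172/62853)
factor out 2^2: 28172 = 2^2·7043; with 62853 mod 8 = 5, (2/62853) = -1; sign now +1; continue with (7043/62853)
flip (7043/62853) -> (62853/7043): both odd, 7043 mod 4 = 3, 62853 mod 4 = 1, so the flip contributes +1; sign now +1
(62853/7043): 62853 mod 7043 = 6509, so (62853/7043) = (6509/7043)
flip (6509/7043) -> (7043/6509): both odd, 6509 mod 4 = 1, 7043 mod 4 = 3, so the flip contributes +1; sign now +1
(7043/6509): 7043 mod 6509 = 534, so (7043/6509) = (534/6509)
factor out 2^1: 534 = 2^1·267; with 6509 mod 8 = 5, (2/6509) = -1; sign now -1; continue with (267/6509)
flip (267/6509) -> (6509/267): both odd, 267 mod 4 = 3, 6509 mod 4 = 1, so the flip contributes +1; sign now -1
(6509/267): 6509 mod 267 = 101, so (6509/267) = (101/267)
flip (101/267) -> (267/101): both odd, 101 mod 4 = 1, 267 mod 4 = 3, so the flip contributes +1; sign now -1
(267/101): 267 mod 101 = 65, so (267/101) = (65/101)
flip (65/101) -> (101/65): both odd, 65 mod 4 = 1, 101 mod 4 = 1, so the flip contributes +1; sign now -1
(101/65): 101 mod 65 = 36, so (101/65) = (36/65)
factor out 2^2: 36 = 2^2·9; with 65 mod 8 = 1, (2/65) = +1; sign now -1; continue with (9/65)
flip (9/65) -> (65/9): both odd, 9 mod 4 = 1, 65 mod 4 = 1, so the flip contributes +1; sign now -1
(65/9): 65 mod 9 = 2, so (65/9) = (2/9)
factor out 2^1: 2 = 2^1·1; with 9 mod 8 = 1, (2/9) = +1; sign now -1; continue with (1/9)
reached (1/9) = 1, so the symbol is -1

-1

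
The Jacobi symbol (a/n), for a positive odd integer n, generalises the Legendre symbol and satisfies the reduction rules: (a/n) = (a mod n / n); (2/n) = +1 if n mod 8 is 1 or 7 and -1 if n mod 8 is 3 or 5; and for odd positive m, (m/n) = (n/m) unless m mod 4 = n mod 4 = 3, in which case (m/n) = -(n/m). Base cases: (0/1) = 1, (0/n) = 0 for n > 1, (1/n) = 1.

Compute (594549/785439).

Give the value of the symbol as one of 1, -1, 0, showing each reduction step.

reciprocity: (594549/785439) = +1·(785439/594549) since 594549 mod 4 = 1, 785439 mod 4 = 3; sign now +1
(785439/594549) = (190890/594549)   [reduce mod 594549]
190890 = 2^1·95445; (2/594549) = -1 since 594549 mod 8 = 5, so (190890/594549) = (-1)^1·(95445/594549); sign now -1
reciprocity: (95445/594549) = +1·(594549/95445) since 95445 mod 4 = 1, 594549 mod 4 = 1; sign now -1
(594549/95445) = (21879/95445)   [reduce mod 95445]
reciprocity: (21879/95445) = +1·(95445/21879) since 21879 mod 4 = 3, 95445 mod 4 = 1; sign now -1
(95445/21879) = (7929/21879)   [reduce mod 21879]
reciprocity: (7929/21879) = +1·(21879/7929) since 7929 mod 4 = 1, 21879 mod 4 = 3; sign now -1
(21879/7929) = (6021/7929)   [reduce mod 7929]
reciprocity: (6021/7929) = +1·(7929/6021) since 6021 mod 4 = 1, 7929 mod 4 = 1; sign now -1
(7929/6021) = (1908/6021)   [reduce mod 6021]
1908 = 2^2·477; (2/6021) = -1 since 6021 mod 8 = 5, so (1908/6021) = (-1)^2·(477/6021); sign now -1
reciprocity: (477/6021) = +1·(6021/477) since 477 mod 4 = 1, 6021 mod 4 = 1; sign now -1
(6021/477) = (297/477)   [reduce mod 477]
reciprocity: (297/477) = +1·(477/297) since 297 mod 4 = 1, 477 mod 4 = 1; sign now -1
(477/297) = (180/297)   [reduce mod 297]
180 = 2^2·45; (2/297) = +1 since 297 mod 8 = 1, so (180/297) = (+1)^2·(45/297); sign now -1
reciprocity: (45/297) = +1·(297/45) since 45 mod 4 = 1, 297 mod 4 = 1; sign now -1
(297/45) = (27/45)   [reduce mod 45]
reciprocity: (27/45) = +1·(45/27) since 27 mod 4 = 3, 45 mod 4 = 1; sign now -1
(45/27) = (18/27)   [reduce mod 27]
18 = 2^1·9; (2/27) = -1 since 27 mod 8 = 3, so (18/27) = (-1)^1·(9/27); sign now +1
reciprocity: (9/27) = +1·(27/9) since 9 mod 4 = 1, 27 mod 4 = 3; sign now +1
(27/9) = (0/9)   [reduce mod 9]
(0/9) = 0   [gcd(a, n) > 1]; final value = 0

0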